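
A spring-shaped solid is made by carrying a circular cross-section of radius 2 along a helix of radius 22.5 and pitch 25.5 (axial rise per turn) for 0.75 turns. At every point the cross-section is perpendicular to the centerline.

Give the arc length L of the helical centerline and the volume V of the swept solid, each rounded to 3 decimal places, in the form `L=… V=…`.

2πR = 2π·22.5 = 141.371669
per-turn = √(141.371669² + 25.5²) = √(19985.9489 + 650.25) = √20636.1989 = 143.653050
L = 0.75 × 143.653050 = 107.739788
V = π·2² × L = 12.566371 × 107.739788 = 1353.898104

L=107.740 V=1353.898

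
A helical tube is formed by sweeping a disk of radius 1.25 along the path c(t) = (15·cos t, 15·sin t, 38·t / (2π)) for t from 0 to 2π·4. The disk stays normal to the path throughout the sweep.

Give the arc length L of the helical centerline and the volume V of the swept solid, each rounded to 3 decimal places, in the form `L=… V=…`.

L=406.480 V=1995.306

2πR = 2π·15 = 94.247780
per-turn = √(94.247780² + 38²) = √(8882.6440 + 1444) = √10326.6440 = 101.620096
L = 4 × 101.620096 = 406.480385
V = π·1.25² × L = 4.908739 × 406.480385 = 1995.305924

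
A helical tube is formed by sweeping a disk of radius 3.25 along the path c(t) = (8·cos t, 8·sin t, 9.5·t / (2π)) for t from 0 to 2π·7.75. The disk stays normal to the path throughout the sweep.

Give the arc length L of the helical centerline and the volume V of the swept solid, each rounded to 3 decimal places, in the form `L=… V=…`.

L=396.454 V=13155.558

2πR = 2π·8 = 50.265482
per-turn = √(50.265482² + 9.5²) = √(2526.6187 + 90.25) = √2616.8687 = 51.155339
L = 7.75 × 51.155339 = 396.453879
V = π·3.25² × L = 33.183072 × 396.453879 = 13155.557760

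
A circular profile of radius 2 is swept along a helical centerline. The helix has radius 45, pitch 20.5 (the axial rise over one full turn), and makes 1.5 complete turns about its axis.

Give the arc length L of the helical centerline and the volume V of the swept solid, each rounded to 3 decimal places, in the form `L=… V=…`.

L=425.228 V=5343.576

2πR = 2π·45 = 282.743339
per-turn = √(282.743339² + 20.5²) = √(79943.7956 + 420.25) = √80364.0456 = 283.485530
L = 1.5 × 283.485530 = 425.228295
V = π·2² × L = 12.566371 × 425.228295 = 5343.576348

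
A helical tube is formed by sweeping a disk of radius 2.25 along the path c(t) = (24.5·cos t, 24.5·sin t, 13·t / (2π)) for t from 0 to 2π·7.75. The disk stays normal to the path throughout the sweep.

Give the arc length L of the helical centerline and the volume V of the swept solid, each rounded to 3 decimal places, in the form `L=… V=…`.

L=1197.266 V=19041.699

2πR = 2π·24.5 = 153.938040
per-turn = √(153.938040² + 13²) = √(23696.9202 + 169) = √23865.9202 = 154.485987
L = 7.75 × 154.485987 = 1197.266399
V = π·2.25² × L = 15.904313 × 1197.266399 = 19041.699324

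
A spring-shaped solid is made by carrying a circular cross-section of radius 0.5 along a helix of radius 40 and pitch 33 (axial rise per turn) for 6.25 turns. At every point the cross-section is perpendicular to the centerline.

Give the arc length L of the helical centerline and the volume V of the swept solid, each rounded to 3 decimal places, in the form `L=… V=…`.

L=1584.279 V=1244.290

2πR = 2π·40 = 251.327412
per-turn = √(251.327412² + 33²) = √(63165.4682 + 1089) = √64254.4682 = 253.484651
L = 6.25 × 253.484651 = 1584.279067
V = π·0.5² × L = 0.785398 × 1584.279067 = 1244.289870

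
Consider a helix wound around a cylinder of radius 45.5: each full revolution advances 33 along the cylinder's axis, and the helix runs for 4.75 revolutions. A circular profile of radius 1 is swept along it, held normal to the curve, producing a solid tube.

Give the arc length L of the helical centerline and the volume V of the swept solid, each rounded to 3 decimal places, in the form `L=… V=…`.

L=1366.970 V=4294.464

2πR = 2π·45.5 = 285.884931
per-turn = √(285.884931² + 33²) = √(81730.1940 + 1089) = √82819.1940 = 287.783241
L = 4.75 × 287.783241 = 1366.970397
V = π·1² × L = 3.141593 × 1366.970397 = 4294.464156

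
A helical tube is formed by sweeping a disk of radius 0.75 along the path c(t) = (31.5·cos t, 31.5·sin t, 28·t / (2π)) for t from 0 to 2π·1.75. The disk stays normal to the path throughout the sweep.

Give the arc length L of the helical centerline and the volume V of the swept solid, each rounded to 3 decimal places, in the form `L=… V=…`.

L=349.809 V=618.164

2πR = 2π·31.5 = 197.920337
per-turn = √(197.920337² + 28²) = √(39172.4599 + 784) = √39956.4599 = 199.891120
L = 1.75 × 199.891120 = 349.809460
V = π·0.75² × L = 1.767146 × 349.809460 = 618.164342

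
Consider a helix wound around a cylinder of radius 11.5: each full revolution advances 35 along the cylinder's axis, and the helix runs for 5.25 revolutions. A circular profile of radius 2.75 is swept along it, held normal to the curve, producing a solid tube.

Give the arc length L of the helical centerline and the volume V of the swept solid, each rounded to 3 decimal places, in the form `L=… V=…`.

L=421.507 V=10014.296

2πR = 2π·11.5 = 72.256631
per-turn = √(72.256631² + 35²) = √(5221.0207 + 1225) = √6446.0207 = 80.287114
L = 5.25 × 80.287114 = 421.507350
V = π·2.75² × L = 23.758294 × 421.507350 = 10014.295737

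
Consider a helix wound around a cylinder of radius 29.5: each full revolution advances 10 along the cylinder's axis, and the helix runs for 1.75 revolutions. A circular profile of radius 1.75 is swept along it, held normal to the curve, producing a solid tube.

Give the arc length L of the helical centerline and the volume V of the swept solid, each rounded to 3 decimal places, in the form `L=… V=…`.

2πR = 2π·29.5 = 185.353967
per-turn = √(185.353967² + 10²) = √(34356.0929 + 100) = √34456.0929 = 185.623525
L = 1.75 × 185.623525 = 324.841168
V = π·1.75² × L = 9.621128 × 324.841168 = 3125.338297

L=324.841 V=3125.338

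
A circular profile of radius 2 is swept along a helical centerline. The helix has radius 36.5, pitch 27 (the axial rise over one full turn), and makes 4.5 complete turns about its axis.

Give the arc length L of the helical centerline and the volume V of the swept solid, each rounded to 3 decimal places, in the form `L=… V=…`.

L=1039.141 V=13058.228

2πR = 2π·36.5 = 229.336264
per-turn = √(229.336264² + 27²) = √(52595.1219 + 729) = √53324.1219 = 230.920163
L = 4.5 × 230.920163 = 1039.140735
V = π·2² × L = 12.566371 × 1039.140735 = 13058.227599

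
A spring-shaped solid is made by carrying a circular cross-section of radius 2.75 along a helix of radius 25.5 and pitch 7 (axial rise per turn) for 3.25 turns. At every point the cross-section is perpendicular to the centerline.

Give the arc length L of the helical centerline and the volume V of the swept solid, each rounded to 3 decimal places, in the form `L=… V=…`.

L=521.216 V=12383.196

2πR = 2π·25.5 = 160.221225
per-turn = √(160.221225² + 7²) = √(25670.8410 + 49) = √25719.8410 = 160.374066
L = 3.25 × 160.374066 = 521.215715
V = π·2.75² × L = 23.758294 × 521.215715 = 12383.196414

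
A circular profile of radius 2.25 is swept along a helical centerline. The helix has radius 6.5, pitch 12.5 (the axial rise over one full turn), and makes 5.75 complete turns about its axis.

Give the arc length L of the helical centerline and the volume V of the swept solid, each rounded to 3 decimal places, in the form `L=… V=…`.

2πR = 2π·6.5 = 40.840704
per-turn = √(40.840704² + 12.5²) = √(1667.9631 + 156.25) = √1824.2131 = 42.710808
L = 5.75 × 42.710808 = 245.587148
V = π·2.25² × L = 15.904313 × 245.587148 = 3905.894817

L=245.587 V=3905.895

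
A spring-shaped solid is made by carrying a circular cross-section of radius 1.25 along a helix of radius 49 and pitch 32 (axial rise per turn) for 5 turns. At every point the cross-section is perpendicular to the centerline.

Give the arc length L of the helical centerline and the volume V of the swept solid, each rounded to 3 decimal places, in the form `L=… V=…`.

2πR = 2π·49 = 307.876080
per-turn = √(307.876080² + 32²) = √(94787.6807 + 1024) = √95811.6807 = 309.534619
L = 5 × 309.534619 = 1547.673097
V = π·1.25² × L = 4.908739 × 1547.673097 = 7597.122552

L=1547.673 V=7597.123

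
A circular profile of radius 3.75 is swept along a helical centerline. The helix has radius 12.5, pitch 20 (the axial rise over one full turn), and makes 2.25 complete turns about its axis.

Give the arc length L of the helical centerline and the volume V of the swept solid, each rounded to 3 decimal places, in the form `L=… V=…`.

2πR = 2π·12.5 = 78.539816
per-turn = √(78.539816² + 20²) = √(6168.5028 + 400) = √6568.5028 = 81.046300
L = 2.25 × 81.046300 = 182.354175
V = π·3.75² × L = 44.178647 × 182.354175 = 8056.160674

L=182.354 V=8056.161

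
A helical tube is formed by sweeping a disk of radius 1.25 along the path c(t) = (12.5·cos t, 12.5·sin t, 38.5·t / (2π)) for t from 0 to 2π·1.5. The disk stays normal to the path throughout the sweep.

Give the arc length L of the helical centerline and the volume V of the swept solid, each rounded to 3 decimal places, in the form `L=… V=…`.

L=131.203 V=644.041

2πR = 2π·12.5 = 78.539816
per-turn = √(78.539816² + 38.5²) = √(6168.5028 + 1482.25) = √7650.7528 = 87.468582
L = 1.5 × 87.468582 = 131.202872
V = π·1.25² × L = 4.908739 × 131.202872 = 644.040593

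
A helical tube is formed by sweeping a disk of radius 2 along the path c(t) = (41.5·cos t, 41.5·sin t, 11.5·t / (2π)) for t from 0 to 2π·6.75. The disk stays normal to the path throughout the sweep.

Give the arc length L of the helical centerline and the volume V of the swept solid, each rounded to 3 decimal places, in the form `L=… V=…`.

2πR = 2π·41.5 = 260.752190
per-turn = √(260.752190² + 11.5²) = √(67991.7047 + 132.25) = √68123.9547 = 261.005660
L = 6.75 × 261.005660 = 1761.788207
V = π·2² × L = 12.566371 × 1761.788207 = 22139.283555

L=1761.788 V=22139.284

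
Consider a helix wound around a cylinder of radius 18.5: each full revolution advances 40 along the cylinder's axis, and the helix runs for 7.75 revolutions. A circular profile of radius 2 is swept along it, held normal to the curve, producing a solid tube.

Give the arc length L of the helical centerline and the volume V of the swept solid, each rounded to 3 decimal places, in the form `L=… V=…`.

2πR = 2π·18.5 = 116.238928
per-turn = √(116.238928² + 40²) = √(13511.4884 + 1600) = √15111.4884 = 122.928794
L = 7.75 × 122.928794 = 952.698154
V = π·2² × L = 12.566371 × 952.698154 = 11971.958093

L=952.698 V=11971.958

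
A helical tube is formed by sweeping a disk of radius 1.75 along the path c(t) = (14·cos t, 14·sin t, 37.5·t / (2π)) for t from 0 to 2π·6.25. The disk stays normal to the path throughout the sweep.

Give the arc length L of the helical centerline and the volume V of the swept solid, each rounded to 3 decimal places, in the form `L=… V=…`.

2πR = 2π·14 = 87.964594
per-turn = √(87.964594² + 37.5²) = √(7737.7699 + 1406.25) = √9144.0199 = 95.624368
L = 6.25 × 95.624368 = 597.652303
V = π·1.75² × L = 9.621128 × 597.652303 = 5750.089010

L=597.652 V=5750.089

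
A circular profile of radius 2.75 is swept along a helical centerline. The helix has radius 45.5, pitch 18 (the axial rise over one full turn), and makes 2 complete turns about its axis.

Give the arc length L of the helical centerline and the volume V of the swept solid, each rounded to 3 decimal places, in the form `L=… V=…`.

L=572.902 V=13611.176

2πR = 2π·45.5 = 285.884931
per-turn = √(285.884931² + 18²) = √(81730.1940 + 324) = √82054.1940 = 286.451033
L = 2 × 286.451033 = 572.902065
V = π·2.75² × L = 23.758294 × 572.902065 = 13611.175949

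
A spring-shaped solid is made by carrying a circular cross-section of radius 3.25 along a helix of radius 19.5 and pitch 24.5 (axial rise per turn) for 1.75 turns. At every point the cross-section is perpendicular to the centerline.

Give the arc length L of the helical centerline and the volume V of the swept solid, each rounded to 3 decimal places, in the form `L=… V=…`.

2πR = 2π·19.5 = 122.522113
per-turn = √(122.522113² + 24.5²) = √(15011.6683 + 600.25) = √15611.9183 = 124.947662
L = 1.75 × 124.947662 = 218.658409
V = π·3.25² × L = 33.183072 × 218.658409 = 7255.757814

L=218.658 V=7255.758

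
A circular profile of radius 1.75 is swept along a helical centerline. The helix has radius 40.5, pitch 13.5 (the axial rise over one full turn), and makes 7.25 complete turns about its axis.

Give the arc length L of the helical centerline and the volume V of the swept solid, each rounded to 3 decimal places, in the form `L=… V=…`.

L=1847.495 V=17774.982

2πR = 2π·40.5 = 254.469005
per-turn = √(254.469005² + 13.5²) = √(64754.4745 + 182.25) = √64936.7245 = 254.826852
L = 7.25 × 254.826852 = 1847.494677
V = π·1.75² × L = 9.621128 × 1847.494677 = 17774.981843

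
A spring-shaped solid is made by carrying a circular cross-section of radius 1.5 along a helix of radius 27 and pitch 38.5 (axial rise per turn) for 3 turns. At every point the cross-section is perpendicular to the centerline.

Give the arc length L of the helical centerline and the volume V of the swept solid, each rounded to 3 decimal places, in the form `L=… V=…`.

L=521.879 V=3688.948

2πR = 2π·27 = 169.646003
per-turn = √(169.646003² + 38.5²) = √(28779.7664 + 1482.25) = √30262.0164 = 173.959813
L = 3 × 173.959813 = 521.879438
V = π·1.5² × L = 7.068583 × 521.879438 = 3688.948370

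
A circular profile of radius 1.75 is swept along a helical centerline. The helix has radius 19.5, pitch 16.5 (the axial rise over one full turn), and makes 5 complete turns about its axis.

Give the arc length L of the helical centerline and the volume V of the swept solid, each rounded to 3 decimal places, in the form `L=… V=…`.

2πR = 2π·19.5 = 122.522113
per-turn = √(122.522113² + 16.5²) = √(15011.6683 + 272.25) = √15283.9183 = 123.628145
L = 5 × 123.628145 = 618.140726
V = π·1.75² × L = 9.621128 × 618.140726 = 5947.210740

L=618.141 V=5947.211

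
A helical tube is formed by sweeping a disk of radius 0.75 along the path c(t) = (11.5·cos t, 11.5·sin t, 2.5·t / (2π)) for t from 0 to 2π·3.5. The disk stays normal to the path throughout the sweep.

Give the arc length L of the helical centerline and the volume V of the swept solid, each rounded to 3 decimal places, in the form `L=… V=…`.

L=253.050 V=447.175

2πR = 2π·11.5 = 72.256631
per-turn = √(72.256631² + 2.5²) = √(5221.0207 + 6.25) = √5227.2707 = 72.299867
L = 3.5 × 72.299867 = 253.049534
V = π·0.75² × L = 1.767146 × 253.049534 = 447.175437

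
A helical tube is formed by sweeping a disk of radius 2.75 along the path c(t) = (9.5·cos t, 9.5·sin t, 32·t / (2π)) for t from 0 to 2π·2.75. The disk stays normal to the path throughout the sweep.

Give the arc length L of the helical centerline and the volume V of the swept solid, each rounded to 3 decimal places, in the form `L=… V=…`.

2πR = 2π·9.5 = 59.690260
per-turn = √(59.690260² + 32²) = √(3562.9272 + 1024) = √4586.9272 = 67.726857
L = 2.75 × 67.726857 = 186.248857
V = π·2.75² × L = 23.758294 × 186.248857 = 4424.955193

L=186.249 V=4424.955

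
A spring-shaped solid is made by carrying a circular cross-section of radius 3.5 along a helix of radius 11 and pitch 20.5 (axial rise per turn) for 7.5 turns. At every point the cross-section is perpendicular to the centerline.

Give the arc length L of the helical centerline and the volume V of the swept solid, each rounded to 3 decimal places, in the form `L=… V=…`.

L=540.684 V=20807.954

2πR = 2π·11 = 69.115038
per-turn = √(69.115038² + 20.5²) = √(4776.8885 + 420.25) = √5197.1385 = 72.091182
L = 7.5 × 72.091182 = 540.683865
V = π·3.5² × L = 38.484510 × 540.683865 = 20807.953629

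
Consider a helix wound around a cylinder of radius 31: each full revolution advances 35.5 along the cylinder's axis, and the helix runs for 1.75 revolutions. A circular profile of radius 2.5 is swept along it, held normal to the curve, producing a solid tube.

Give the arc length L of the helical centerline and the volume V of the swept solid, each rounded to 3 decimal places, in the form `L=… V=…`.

L=346.478 V=6803.079

2πR = 2π·31 = 194.778745
per-turn = √(194.778745² + 35.5²) = √(37938.7593 + 1260.25) = √39199.0093 = 197.987397
L = 1.75 × 197.987397 = 346.477945
V = π·2.5² × L = 19.634954 × 346.477945 = 6803.078532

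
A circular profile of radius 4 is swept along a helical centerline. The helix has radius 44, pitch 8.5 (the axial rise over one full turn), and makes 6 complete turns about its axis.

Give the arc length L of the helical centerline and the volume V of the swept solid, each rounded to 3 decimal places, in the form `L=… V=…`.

2πR = 2π·44 = 276.460154
per-turn = √(276.460154² + 8.5²) = √(76430.2165 + 72.25) = √76502.4665 = 276.590792
L = 6 × 276.590792 = 1659.544755
V = π·4² × L = 50.265482 × 1659.544755 = 83417.817762

L=1659.545 V=83417.818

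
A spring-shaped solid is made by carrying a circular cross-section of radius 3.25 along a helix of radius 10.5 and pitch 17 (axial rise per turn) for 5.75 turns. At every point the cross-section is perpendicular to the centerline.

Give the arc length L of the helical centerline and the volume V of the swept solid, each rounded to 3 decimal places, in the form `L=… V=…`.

L=391.739 V=12999.104

2πR = 2π·10.5 = 65.973446
per-turn = √(65.973446² + 17²) = √(4352.4955 + 289) = √4641.4955 = 68.128522
L = 5.75 × 68.128522 = 391.739003
V = π·3.25² × L = 33.183072 × 391.739003 = 12999.103693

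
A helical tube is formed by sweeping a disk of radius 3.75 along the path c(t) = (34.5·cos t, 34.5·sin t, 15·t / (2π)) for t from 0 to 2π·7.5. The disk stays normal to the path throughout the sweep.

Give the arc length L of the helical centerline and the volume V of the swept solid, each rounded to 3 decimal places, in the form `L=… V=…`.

2πR = 2π·34.5 = 216.769893
per-turn = √(216.769893² + 15²) = √(46989.1866 + 225) = √47214.1866 = 217.288257
L = 7.5 × 217.288257 = 1629.661926
V = π·3.75² × L = 44.178647 × 1629.661926 = 71996.258463

L=1629.662 V=71996.258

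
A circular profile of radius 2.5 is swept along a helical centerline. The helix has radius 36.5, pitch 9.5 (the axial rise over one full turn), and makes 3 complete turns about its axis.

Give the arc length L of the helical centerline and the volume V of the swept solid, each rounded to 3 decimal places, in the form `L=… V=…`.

2πR = 2π·36.5 = 229.336264
per-turn = √(229.336264² + 9.5²) = √(52595.1219 + 90.25) = √52685.3719 = 229.532943
L = 3 × 229.532943 = 688.598829
V = π·2.5² × L = 19.634954 × 688.598829 = 13520.606382

L=688.599 V=13520.606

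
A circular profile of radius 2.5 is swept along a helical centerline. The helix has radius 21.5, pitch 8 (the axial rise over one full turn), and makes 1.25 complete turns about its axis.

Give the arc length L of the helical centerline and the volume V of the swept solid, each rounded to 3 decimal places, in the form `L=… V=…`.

L=169.156 V=3321.379

2πR = 2π·21.5 = 135.088484
per-turn = √(135.088484² + 8²) = √(18248.8985 + 64) = √18312.8985 = 135.325159
L = 1.25 × 135.325159 = 169.156448
V = π·2.5² × L = 19.634954 × 169.156448 = 3321.379093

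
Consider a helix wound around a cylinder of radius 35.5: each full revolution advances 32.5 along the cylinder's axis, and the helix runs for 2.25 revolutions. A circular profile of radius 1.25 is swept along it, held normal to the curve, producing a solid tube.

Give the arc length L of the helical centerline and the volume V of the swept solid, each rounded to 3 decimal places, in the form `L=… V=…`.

2πR = 2π·35.5 = 223.053078
per-turn = √(223.053078² + 32.5²) = √(49752.6758 + 1056.25) = √50808.9258 = 225.408353
L = 2.25 × 225.408353 = 507.168795
V = π·1.25² × L = 4.908739 × 507.168795 = 2489.559002

L=507.169 V=2489.559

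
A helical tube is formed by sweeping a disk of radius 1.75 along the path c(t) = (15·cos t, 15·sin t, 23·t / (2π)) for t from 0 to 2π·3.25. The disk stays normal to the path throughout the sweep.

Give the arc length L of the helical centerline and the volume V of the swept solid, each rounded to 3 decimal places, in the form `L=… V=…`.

2πR = 2π·15 = 94.247780
per-turn = √(94.247780² + 23²) = √(8882.6440 + 529) = √9411.6440 = 97.013628
L = 3.25 × 97.013628 = 315.294290
V = π·1.75² × L = 9.621128 × 315.294290 = 3033.486565

L=315.294 V=3033.487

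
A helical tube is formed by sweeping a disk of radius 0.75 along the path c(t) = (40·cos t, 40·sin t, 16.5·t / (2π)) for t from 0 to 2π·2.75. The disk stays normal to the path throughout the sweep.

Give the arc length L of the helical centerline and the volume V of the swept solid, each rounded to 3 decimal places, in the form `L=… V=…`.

2πR = 2π·40 = 251.327412
per-turn = √(251.327412² + 16.5²) = √(63165.4682 + 272.25) = √63437.7182 = 251.868454
L = 2.75 × 251.868454 = 692.638249
V = π·0.75² × L = 1.767146 × 692.638249 = 1223.992819

L=692.638 V=1223.993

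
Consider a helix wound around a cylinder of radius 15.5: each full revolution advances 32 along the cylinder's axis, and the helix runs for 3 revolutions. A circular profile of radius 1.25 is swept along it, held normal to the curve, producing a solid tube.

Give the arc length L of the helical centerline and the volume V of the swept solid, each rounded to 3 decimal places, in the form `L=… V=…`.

L=307.536 V=1509.612

2πR = 2π·15.5 = 97.389372
per-turn = √(97.389372² + 32²) = √(9484.6898 + 1024) = √10508.6898 = 102.511901
L = 3 × 102.511901 = 307.535703
V = π·1.25² × L = 4.908739 × 307.535703 = 1509.612351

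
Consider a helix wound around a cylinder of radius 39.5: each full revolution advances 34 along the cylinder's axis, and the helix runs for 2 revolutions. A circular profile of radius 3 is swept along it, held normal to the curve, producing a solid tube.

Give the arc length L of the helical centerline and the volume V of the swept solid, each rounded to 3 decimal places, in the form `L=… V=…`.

L=501.008 V=14165.661

2πR = 2π·39.5 = 248.185820
per-turn = √(248.185820² + 34²) = √(61596.2011 + 1156) = √62752.2011 = 250.503894
L = 2 × 250.503894 = 501.007789
V = π·3² × L = 28.274334 × 501.007789 = 14165.661493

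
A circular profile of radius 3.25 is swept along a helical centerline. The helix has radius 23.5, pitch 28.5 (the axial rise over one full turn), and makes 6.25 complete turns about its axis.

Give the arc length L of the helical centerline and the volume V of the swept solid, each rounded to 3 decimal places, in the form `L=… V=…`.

2πR = 2π·23.5 = 147.654855
per-turn = √(147.654855² + 28.5²) = √(21801.9561 + 812.25) = √22614.2061 = 150.380205
L = 6.25 × 150.380205 = 939.876283
V = π·3.25² × L = 33.183072 × 939.876283 = 31187.982737

L=939.876 V=31187.983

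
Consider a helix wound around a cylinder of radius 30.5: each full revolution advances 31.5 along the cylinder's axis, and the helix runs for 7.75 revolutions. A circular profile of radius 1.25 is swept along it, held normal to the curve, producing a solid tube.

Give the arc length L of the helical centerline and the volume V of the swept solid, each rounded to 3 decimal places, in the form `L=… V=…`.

2πR = 2π·30.5 = 191.637152
per-turn = √(191.637152² + 31.5²) = √(36724.7980 + 992.25) = √37717.0480 = 194.208774
L = 7.75 × 194.208774 = 1505.118000
V = π·1.25² × L = 4.908739 × 1505.118000 = 7388.230706

L=1505.118 V=7388.231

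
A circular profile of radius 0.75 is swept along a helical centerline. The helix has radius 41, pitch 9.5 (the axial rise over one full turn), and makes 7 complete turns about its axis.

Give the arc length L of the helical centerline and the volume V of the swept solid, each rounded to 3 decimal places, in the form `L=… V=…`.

L=1804.500 V=3188.815

2πR = 2π·41 = 257.610598
per-turn = √(257.610598² + 9.5²) = √(66363.2200 + 90.25) = √66453.4700 = 257.785706
L = 7 × 257.785706 = 1804.499939
V = π·0.75² × L = 1.767146 × 1804.499939 = 3188.814610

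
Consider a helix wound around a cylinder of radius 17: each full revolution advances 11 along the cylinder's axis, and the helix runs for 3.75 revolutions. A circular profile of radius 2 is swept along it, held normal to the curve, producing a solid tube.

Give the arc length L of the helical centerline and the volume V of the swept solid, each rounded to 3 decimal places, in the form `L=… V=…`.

2πR = 2π·17 = 106.814150
per-turn = √(106.814150² + 11²) = √(11409.2627 + 121) = √11530.2627 = 107.379061
L = 3.75 × 107.379061 = 402.671478
V = π·2² × L = 12.566371 × 402.671478 = 5060.119026

L=402.671 V=5060.119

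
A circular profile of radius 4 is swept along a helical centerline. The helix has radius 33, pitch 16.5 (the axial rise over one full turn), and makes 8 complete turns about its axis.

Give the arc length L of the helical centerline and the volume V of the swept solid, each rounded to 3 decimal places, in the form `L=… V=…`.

2πR = 2π·33 = 207.345115
per-turn = √(207.345115² + 16.5²) = √(42991.9968 + 272.25) = √43264.2468 = 208.000593
L = 8 × 208.000593 = 1664.004746
V = π·4² × L = 50.265482 × 1664.004746 = 83642.001349

L=1664.005 V=83642.001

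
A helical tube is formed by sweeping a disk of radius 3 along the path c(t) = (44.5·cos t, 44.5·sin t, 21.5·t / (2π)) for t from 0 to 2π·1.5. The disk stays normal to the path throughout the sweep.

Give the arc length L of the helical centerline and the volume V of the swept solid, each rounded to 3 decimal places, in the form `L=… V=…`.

L=420.641 V=11893.336

2πR = 2π·44.5 = 279.601746
per-turn = √(279.601746² + 21.5²) = √(78177.1365 + 462.25) = √78639.3865 = 280.427150
L = 1.5 × 280.427150 = 420.640725
V = π·3² × L = 28.274334 × 420.640725 = 11893.336303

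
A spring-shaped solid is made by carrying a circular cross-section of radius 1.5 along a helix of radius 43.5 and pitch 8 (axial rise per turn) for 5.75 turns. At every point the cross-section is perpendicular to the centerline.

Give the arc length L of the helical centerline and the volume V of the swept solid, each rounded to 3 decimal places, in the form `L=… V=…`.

L=1572.255 V=11113.614

2πR = 2π·43.5 = 273.318561
per-turn = √(273.318561² + 8²) = √(74703.0357 + 64) = √74767.0357 = 273.435615
L = 5.75 × 273.435615 = 1572.254788
V = π·1.5² × L = 7.068583 × 1572.254788 = 11113.614206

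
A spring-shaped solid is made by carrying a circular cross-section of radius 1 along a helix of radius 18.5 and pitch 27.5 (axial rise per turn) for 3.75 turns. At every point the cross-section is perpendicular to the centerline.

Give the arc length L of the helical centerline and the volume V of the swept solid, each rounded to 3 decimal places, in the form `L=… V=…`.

L=447.929 V=1407.209

2πR = 2π·18.5 = 116.238928
per-turn = √(116.238928² + 27.5²) = √(13511.4884 + 756.25) = √14267.7384 = 119.447639
L = 3.75 × 119.447639 = 447.928646
V = π·1² × L = 3.141593 × 447.928646 = 1407.209343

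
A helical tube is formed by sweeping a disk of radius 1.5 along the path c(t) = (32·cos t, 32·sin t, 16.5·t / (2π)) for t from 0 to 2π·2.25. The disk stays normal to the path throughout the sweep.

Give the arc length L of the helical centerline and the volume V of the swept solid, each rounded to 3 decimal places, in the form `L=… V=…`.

L=453.910 V=3208.501

2πR = 2π·32 = 201.061930
per-turn = √(201.061930² + 16.5²) = √(40425.8996 + 272.25) = √40698.1496 = 201.737824
L = 2.25 × 201.737824 = 453.910104
V = π·1.5² × L = 7.068583 × 453.910104 = 3208.501458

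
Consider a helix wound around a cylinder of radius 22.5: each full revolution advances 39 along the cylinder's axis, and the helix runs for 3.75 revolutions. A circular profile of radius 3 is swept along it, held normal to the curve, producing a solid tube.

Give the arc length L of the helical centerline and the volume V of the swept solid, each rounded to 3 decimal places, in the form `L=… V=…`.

2πR = 2π·22.5 = 141.371669
per-turn = √(141.371669² + 39²) = √(19985.9489 + 1521) = √21506.9489 = 146.652477
L = 3.75 × 146.652477 = 549.946787
V = π·3² × L = 28.274334 × 549.946787 = 15549.379087

L=549.947 V=15549.379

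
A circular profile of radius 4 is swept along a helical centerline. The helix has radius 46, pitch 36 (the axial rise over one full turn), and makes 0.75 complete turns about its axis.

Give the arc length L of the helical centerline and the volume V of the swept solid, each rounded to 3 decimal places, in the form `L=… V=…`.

2πR = 2π·46 = 289.026524
per-turn = √(289.026524² + 36²) = √(83536.3317 + 1296) = √84832.3317 = 291.259904
L = 0.75 × 291.259904 = 218.444928
V = π·4² × L = 50.265482 × 218.444928 = 10980.239695

L=218.445 V=10980.240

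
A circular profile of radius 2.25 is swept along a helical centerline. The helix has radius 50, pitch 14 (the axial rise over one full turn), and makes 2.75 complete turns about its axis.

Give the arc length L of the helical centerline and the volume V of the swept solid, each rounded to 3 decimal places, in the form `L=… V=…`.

2πR = 2π·50 = 314.159265
per-turn = √(314.159265² + 14²) = √(98696.0440 + 196) = √98892.0440 = 314.471054
L = 2.75 × 314.471054 = 864.795399
V = π·2.25² × L = 15.904313 × 864.795399 = 13753.976548

L=864.795 V=13753.977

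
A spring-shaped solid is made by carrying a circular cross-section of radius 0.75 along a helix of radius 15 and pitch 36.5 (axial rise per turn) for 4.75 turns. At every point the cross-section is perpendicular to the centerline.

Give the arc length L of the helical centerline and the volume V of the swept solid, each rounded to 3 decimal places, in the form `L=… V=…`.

2πR = 2π·15 = 94.247780
per-turn = √(94.247780² + 36.5²) = √(8882.6440 + 1332.25) = √10214.8940 = 101.068759
L = 4.75 × 101.068759 = 480.076603
V = π·0.75² × L = 1.767146 × 480.076603 = 848.365386

L=480.077 V=848.365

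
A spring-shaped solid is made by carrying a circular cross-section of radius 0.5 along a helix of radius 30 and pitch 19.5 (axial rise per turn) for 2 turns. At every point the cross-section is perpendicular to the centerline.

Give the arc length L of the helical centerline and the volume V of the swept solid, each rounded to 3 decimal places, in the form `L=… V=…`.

2πR = 2π·30 = 188.495559
per-turn = √(188.495559² + 19.5²) = √(35530.5758 + 380.25) = √35910.8258 = 189.501519
L = 2 × 189.501519 = 379.003039
V = π·0.5² × L = 0.785398 × 379.003039 = 297.668291

L=379.003 V=297.668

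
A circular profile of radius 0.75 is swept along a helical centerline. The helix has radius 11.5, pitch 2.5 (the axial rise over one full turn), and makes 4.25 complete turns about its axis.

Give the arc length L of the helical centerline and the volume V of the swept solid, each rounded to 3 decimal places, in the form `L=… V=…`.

2πR = 2π·11.5 = 72.256631
per-turn = √(72.256631² + 2.5²) = √(5221.0207 + 6.25) = √5227.2707 = 72.299867
L = 4.25 × 72.299867 = 307.274434
V = π·0.75² × L = 1.767146 × 307.274434 = 542.998746

L=307.274 V=542.999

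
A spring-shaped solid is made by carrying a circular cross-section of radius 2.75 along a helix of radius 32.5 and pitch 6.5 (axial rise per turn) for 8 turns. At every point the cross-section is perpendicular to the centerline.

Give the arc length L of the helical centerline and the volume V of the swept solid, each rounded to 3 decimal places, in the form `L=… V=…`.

2πR = 2π·32.5 = 204.203522
per-turn = √(204.203522² + 6.5²) = √(41699.0786 + 42.25) = √41741.3286 = 204.306947
L = 8 × 204.306947 = 1634.455576
V = π·2.75² × L = 23.758294 × 1634.455576 = 38831.876829

L=1634.456 V=38831.877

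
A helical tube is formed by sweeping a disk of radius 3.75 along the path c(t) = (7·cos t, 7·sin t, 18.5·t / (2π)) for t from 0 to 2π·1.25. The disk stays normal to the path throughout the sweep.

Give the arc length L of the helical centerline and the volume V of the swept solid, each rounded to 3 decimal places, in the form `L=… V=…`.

L=59.643 V=2634.964

2πR = 2π·7 = 43.982297
per-turn = √(43.982297² + 18.5²) = √(1934.4425 + 342.25) = √2276.6925 = 47.714699
L = 1.25 × 47.714699 = 59.643373
V = π·3.75² × L = 44.178647 × 59.643373 = 2634.963514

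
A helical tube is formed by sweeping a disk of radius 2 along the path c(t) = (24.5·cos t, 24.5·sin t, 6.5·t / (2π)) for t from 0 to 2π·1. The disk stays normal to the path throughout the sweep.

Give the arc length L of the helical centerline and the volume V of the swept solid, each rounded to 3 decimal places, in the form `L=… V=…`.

2πR = 2π·24.5 = 153.938040
per-turn = √(153.938040² + 6.5²) = √(23696.9202 + 42.25) = √23739.1702 = 154.075209
L = 1 × 154.075209 = 154.075209
V = π·2² × L = 12.566371 × 154.075209 = 1936.166184

L=154.075 V=1936.166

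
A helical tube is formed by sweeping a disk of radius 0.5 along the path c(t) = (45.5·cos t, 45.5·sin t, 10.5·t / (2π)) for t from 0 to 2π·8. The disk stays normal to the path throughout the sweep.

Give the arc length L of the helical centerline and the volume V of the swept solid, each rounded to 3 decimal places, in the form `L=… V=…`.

2πR = 2π·45.5 = 285.884931
per-turn = √(285.884931² + 10.5²) = √(81730.1940 + 110.25) = √81840.4440 = 286.077689
L = 8 × 286.077689 = 2288.621511
V = π·0.5² × L = 0.785398 × 2288.621511 = 1797.479131

L=2288.622 V=1797.479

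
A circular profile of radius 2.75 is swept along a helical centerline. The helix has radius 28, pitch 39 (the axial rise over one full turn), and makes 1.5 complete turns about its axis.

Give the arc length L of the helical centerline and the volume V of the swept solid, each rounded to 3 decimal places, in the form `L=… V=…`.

2πR = 2π·28 = 175.929189
per-turn = √(175.929189² + 39²) = √(30951.0794 + 1521) = √32472.0794 = 180.200109
L = 1.5 × 180.200109 = 270.300164
V = π·2.75² × L = 23.758294 × 270.300164 = 6421.870884

L=270.300 V=6421.871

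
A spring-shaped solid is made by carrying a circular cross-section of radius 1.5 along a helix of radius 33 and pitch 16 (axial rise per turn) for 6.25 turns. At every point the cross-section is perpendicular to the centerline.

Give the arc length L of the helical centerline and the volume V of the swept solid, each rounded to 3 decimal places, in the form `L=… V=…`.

2πR = 2π·33 = 207.345115
per-turn = √(207.345115² + 16²) = √(42991.9968 + 256) = √43247.9968 = 207.961527
L = 6.25 × 207.961527 = 1299.759545
V = π·1.5² × L = 7.068583 × 1299.759545 = 9187.458833

L=1299.760 V=9187.459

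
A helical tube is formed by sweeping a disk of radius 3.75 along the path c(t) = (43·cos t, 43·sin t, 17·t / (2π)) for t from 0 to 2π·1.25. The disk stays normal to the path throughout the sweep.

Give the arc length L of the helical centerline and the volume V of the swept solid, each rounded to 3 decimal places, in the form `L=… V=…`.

2πR = 2π·43 = 270.176968
per-turn = √(270.176968² + 17²) = √(72995.5942 + 289) = √73284.5942 = 270.711275
L = 1.25 × 270.711275 = 338.389093
V = π·3.75² × L = 44.178647 × 338.389093 = 14949.572190

L=338.389 V=14949.572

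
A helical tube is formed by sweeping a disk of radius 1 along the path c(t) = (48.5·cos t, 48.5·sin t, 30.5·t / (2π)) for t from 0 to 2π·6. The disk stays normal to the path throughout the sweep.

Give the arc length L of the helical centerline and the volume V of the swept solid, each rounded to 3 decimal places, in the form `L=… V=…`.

2πR = 2π·48.5 = 304.734487
per-turn = √(304.734487² + 30.5²) = √(92863.1078 + 930.25) = √93793.3578 = 306.257013
L = 6 × 306.257013 = 1837.542076
V = π·1² × L = 3.141593 × 1837.542076 = 5772.808687

L=1837.542 V=5772.809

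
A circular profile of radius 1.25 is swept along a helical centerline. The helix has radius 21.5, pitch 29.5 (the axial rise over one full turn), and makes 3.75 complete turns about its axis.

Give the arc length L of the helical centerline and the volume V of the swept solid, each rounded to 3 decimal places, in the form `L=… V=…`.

2πR = 2π·21.5 = 135.088484
per-turn = √(135.088484² + 29.5²) = √(18248.8985 + 870.25) = √19119.1485 = 138.272009
L = 3.75 × 138.272009 = 518.520035
V = π·1.25² × L = 4.908739 × 518.520035 = 2545.279268

L=518.520 V=2545.279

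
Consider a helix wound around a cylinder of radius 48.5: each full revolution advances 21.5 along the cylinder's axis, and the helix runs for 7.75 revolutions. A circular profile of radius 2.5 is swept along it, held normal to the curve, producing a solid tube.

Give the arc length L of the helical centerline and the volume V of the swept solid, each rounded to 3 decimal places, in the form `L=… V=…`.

L=2367.563 V=46486.990

2πR = 2π·48.5 = 304.734487
per-turn = √(304.734487² + 21.5²) = √(92863.1078 + 462.25) = √93325.3578 = 305.491993
L = 7.75 × 305.491993 = 2367.562946
V = π·2.5² × L = 19.634954 × 2367.562946 = 46486.989739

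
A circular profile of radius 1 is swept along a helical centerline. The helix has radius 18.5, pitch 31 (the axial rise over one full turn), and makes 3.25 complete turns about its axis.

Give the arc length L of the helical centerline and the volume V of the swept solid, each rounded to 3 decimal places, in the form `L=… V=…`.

2πR = 2π·18.5 = 116.238928
per-turn = √(116.238928² + 31²) = √(13511.4884 + 961) = √14472.4884 = 120.301656
L = 3.25 × 120.301656 = 390.980382
V = π·1² × L = 3.141593 × 390.980382 = 1228.301095

L=390.980 V=1228.301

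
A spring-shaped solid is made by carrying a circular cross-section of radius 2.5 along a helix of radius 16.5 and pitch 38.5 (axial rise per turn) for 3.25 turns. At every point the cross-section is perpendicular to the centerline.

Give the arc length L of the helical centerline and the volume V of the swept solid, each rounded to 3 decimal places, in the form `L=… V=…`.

L=359.419 V=7057.175

2πR = 2π·16.5 = 103.672558
per-turn = √(103.672558² + 38.5²) = √(10747.9992 + 1482.25) = √12230.2492 = 110.590457
L = 3.25 × 110.590457 = 359.418985
V = π·2.5² × L = 19.634954 × 359.418985 = 7057.175276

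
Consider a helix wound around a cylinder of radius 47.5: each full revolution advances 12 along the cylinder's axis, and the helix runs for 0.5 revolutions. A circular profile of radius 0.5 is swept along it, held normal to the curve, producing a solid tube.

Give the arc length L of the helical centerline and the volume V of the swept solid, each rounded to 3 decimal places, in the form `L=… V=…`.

2πR = 2π·47.5 = 298.451302
per-turn = √(298.451302² + 12²) = √(89073.1797 + 144) = √89217.1797 = 298.692450
L = 0.5 × 298.692450 = 149.346225
V = π·0.5² × L = 0.785398 × 149.346225 = 117.296251

L=149.346 V=117.296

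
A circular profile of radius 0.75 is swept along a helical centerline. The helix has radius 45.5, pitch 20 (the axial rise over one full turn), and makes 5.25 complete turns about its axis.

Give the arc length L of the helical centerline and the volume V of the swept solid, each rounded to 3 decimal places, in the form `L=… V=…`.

2πR = 2π·45.5 = 285.884931
per-turn = √(285.884931² + 20²) = √(81730.1940 + 400) = √82130.1940 = 286.583660
L = 5.25 × 286.583660 = 1504.564214
V = π·0.75² × L = 1.767146 × 1504.564214 = 2658.784433

L=1504.564 V=2658.784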